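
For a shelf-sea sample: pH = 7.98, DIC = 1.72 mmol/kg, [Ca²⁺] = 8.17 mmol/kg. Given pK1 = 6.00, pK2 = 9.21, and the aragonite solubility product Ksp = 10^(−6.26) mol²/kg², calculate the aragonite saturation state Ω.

α₂ = 1 / (1 + [H⁺]/K2 + [H⁺]²/(K1K2)) = 1 / (1 + 10^+1.23 + 10^-0.75)
   = 1 / (1 + 16.982 + 0.17783) = 1/18.160 = 0.05507
[CO3²⁻] = α₂ × DIC = 0.05507 × 1.72 = 0.09471 mmol/kg
Ksp = 10^(−6.26) = 5.495×10^-7
Ω = [Ca²⁺][CO3²⁻]/Ksp = (8.17×10^-3)(9.471×10^-5) / 5.495×10^-7 = 1.41

Ω = 1.41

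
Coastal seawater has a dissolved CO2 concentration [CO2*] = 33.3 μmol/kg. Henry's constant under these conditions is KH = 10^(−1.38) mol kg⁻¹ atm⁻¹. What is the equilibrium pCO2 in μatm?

KH = 10^(−1.38) = 4.169×10^-2 mol kg⁻¹ atm⁻¹
pCO2 = [CO2*]/KH = 33.3×10^-6 / 4.169×10^-2 = 7.99×10^-4 atm = 799 μatm

pCO2 = 799 μatm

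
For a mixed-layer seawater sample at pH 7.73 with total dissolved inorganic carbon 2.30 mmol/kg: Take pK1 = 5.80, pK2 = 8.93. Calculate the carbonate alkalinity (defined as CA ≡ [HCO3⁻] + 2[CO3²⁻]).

CA = 2.41 mmol/kg

CA = [HCO3⁻] + 2[CO3²⁻] = (α₁ + 2α₂)·DIC
At pH 7.73: [H⁺]/K1 = 10^-1.93 = 0.011749, K2/[H⁺] = 10^-1.20 = 0.063096
α₁ = 1/(1 + 0.011749 + 0.063096) = 1/1.0748 = 0.9304; α₂ = α₁·K2/[H⁺] = 0.05870
α₁ + 2α₂ = 1.0478
CA = 1.0478 × 2.30 = 2.41 mmol/kg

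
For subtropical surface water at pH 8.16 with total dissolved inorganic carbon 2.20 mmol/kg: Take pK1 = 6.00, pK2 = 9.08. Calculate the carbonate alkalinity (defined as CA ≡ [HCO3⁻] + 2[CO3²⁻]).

CA = [HCO3⁻] + 2[CO3²⁻] = (α₁ + 2α₂)·DIC
At pH 8.16: [H⁺]/K1 = 10^-2.16 = 0.0069183, K2/[H⁺] = 10^-0.92 = 0.12023
α₁ = 1/(1 + 0.0069183 + 0.12023) = 1/1.1271 = 0.8872; α₂ = α₁·K2/[H⁺] = 0.1067
α₁ + 2α₂ = 1.1005
CA = 1.1005 × 2.20 = 2.42 mmol/kg

CA = 2.42 mmol/kg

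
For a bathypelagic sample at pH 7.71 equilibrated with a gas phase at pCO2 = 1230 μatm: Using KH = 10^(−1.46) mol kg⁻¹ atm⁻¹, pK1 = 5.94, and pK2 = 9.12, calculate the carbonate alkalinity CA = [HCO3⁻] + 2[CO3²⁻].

[CO2*] = KH · pCO2 = 10^(−1.46) × 1230×10^-6 = 4.265×10^-5 mol/kg
α₀ = 1/(1 + K1/[H⁺] + K1K2/[H⁺]²) = 1/(1 + 10^+1.77 + 10^+0.36) = 0.01608
DIC = [CO2*]/α₀ = 4.265×10^-5 / 0.01608 = 2.652 mmol/kg
CA = (α₁ + 2α₂)·DIC = (0.9471 + 2×0.03685) × 2.652 = 2.71 mmol/kg

CA = 2.71 mmol/kg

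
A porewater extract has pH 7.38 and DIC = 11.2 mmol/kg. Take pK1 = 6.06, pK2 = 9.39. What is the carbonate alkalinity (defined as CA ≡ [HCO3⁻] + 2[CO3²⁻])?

CA = [HCO3⁻] + 2[CO3²⁻] = (α₁ + 2α₂)·DIC
At pH 7.38: [H⁺]/K1 = 10^-1.32 = 0.047863, K2/[H⁺] = 10^-2.01 = 0.0097724
α₁ = 1/(1 + 0.047863 + 0.0097724) = 1/1.0576 = 0.9455; α₂ = α₁·K2/[H⁺] = 0.009240
α₁ + 2α₂ = 0.9640
CA = 0.9640 × 11.2 = 10.8 mmol/kg

CA = 10.8 mmol/kg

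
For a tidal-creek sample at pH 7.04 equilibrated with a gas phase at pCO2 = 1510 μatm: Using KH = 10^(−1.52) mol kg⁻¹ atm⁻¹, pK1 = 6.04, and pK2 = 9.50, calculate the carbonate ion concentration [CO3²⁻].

[CO2*] = KH · pCO2 = 10^(−1.52) × 1510×10^-6 = 4.560×10^-5 mol/kg
α₀ = 1/(1 + K1/[H⁺] + K1K2/[H⁺]²) = 1/(1 + 10^+1.00 + 10^-1.46) = 0.09062
DIC = [CO2*]/α₀ = 4.560×10^-5 / 0.09062 = 0.5032 mmol/kg
[CO3²⁻] = α₂·DIC; α₂ = 0.003142, so [CO3²⁻] = 0.003142 × 0.5032 = 0.00158 mmol/kg = 1.58 μmol/kg

[CO3²⁻] = 1.58 μmol/kg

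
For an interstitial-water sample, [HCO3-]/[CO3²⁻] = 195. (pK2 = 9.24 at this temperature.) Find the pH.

pH = 6.95

From K2 = [H⁺][CO3²⁻]/[HCO3-]:  pH = pK2 − log₁₀([HCO3-]/[CO3²⁻])
log₁₀(195) = +2.290
pH = 9.24 − (+2.290) = 6.95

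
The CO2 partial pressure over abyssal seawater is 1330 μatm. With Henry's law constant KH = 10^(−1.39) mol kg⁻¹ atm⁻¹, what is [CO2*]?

[CO2*] = 54.2 μmol/kg

KH = 10^(−1.39) = 4.074×10^-2 mol kg⁻¹ atm⁻¹
[CO2*] = KH · pCO2 = 4.074×10^-2 × 1330×10^-6 atm = 5.42×10^-5 mol/kg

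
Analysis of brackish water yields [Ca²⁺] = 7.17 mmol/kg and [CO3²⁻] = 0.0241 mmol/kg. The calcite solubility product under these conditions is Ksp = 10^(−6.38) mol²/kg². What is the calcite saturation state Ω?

Ksp = 10^(−6.38) = 4.169×10^-7
Ω = [Ca²⁺][CO3²⁻]/Ksp = (7.17×10^-3)(0.0241×10^-3) / 4.169×10^-7 = 0.415

Ω = 0.415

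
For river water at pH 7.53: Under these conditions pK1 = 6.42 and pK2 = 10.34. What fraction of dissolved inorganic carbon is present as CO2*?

α₀ = 0.0719

α₀ = 1 / (1 + K1/[H⁺] + K1K2/[H⁺]²) = 1 / (1 + 10^+1.11 + 10^-1.70)
   = 1 / (1 + 12.882 + 0.019953) = 1/13.902 = 0.07193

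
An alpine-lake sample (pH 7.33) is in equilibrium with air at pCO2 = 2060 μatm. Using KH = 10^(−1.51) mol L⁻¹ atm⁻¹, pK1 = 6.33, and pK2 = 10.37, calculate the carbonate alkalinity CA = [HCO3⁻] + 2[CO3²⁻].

CA = 0.638 mmol/L

[CO2*] = KH · pCO2 = 10^(−1.51) × 2060×10^-6 = 6.366×10^-5 mol/L
α₀ = 1/(1 + K1/[H⁺] + K1K2/[H⁺]²) = 1/(1 + 10^+1.00 + 10^-2.04) = 0.09083
DIC = [CO2*]/α₀ = 6.366×10^-5 / 0.09083 = 0.7008 mmol/L
CA = (α₁ + 2α₂)·DIC = (0.9083 + 2×0.0008284) × 0.7008 = 0.638 mmol/L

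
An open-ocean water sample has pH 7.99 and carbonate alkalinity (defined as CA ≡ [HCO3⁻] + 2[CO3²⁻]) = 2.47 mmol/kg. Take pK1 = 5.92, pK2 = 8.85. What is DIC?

CA = [HCO3⁻] + 2[CO3²⁻] = (α₁ + 2α₂)·DIC
At pH 7.99: [H⁺]/K1 = 10^-2.07 = 0.0085114, K2/[H⁺] = 10^-0.86 = 0.13804
α₁ = 1/(1 + 0.0085114 + 0.13804) = 1/1.1465 = 0.8722; α₂ = α₁·K2/[H⁺] = 0.1204
α₁ + 2α₂ = 1.1130
DIC = CA / (α₁ + 2α₂) = 2.47 / 1.1130 = 2.22 mmol/kg

DIC = 2.22 mmol/kg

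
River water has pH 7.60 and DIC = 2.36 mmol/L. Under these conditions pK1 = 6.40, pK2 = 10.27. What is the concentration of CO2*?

α₀ = 1 / (1 + K1/[H⁺] + K1K2/[H⁺]²) = 1 / (1 + 10^+1.20 + 10^-1.47)
   = 1 / (1 + 15.849 + 0.033884) = 1/16.883 = 0.05923
[CO2*] = α₀ × DIC = 0.05923 × 2.36 = 0.140 mmol/L

[CO2*] = 0.140 mmol/L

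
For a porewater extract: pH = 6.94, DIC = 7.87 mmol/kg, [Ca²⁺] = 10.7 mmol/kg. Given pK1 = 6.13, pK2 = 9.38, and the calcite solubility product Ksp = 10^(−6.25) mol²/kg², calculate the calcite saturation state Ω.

α₂ = 1 / (1 + [H⁺]/K2 + [H⁺]²/(K1K2)) = 1 / (1 + 10^+2.44 + 10^+1.63)
   = 1 / (1 + 275.42 + 42.658) = 1/319.08 = 0.003134
[CO3²⁻] = α₂ × DIC = 0.003134 × 7.87 = 0.02466 mmol/kg
Ksp = 10^(−6.25) = 5.623×10^-7
Ω = [Ca²⁺][CO3²⁻]/Ksp = (10.7×10^-3)(2.466×10^-5) / 5.623×10^-7 = 0.469

Ω = 0.469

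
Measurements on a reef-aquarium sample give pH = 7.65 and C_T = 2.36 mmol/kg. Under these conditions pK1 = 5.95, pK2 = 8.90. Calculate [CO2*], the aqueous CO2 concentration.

α₀ = 1 / (1 + K1/[H⁺] + K1K2/[H⁺]²) = 1 / (1 + 10^+1.70 + 10^+0.45)
   = 1 / (1 + 50.119 + 2.8184) = 1/53.937 = 0.01854
[CO2*] = α₀ × DIC = 0.01854 × 2.36 = 0.0438 mmol/kg

[CO2*] = 0.0438 mmol/kg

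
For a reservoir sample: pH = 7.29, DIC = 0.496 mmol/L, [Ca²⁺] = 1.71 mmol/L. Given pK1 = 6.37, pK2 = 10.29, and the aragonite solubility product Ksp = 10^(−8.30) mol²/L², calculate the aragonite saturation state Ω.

α₂ = 1 / (1 + [H⁺]/K2 + [H⁺]²/(K1K2)) = 1 / (1 + 10^+3.00 + 10^+2.08)
   = 1 / (1 + 1000.0 + 120.23) = 1/1121.2 = 0.0008919
[CO3²⁻] = α₂ × DIC = 0.0008919 × 0.496 = 0.0004424 mmol/L = 0.4424 μmol/L
Ksp = 10^(−8.30) = 5.012×10^-9
Ω = [Ca²⁺][CO3²⁻]/Ksp = (1.71×10^-3)(4.424×10^-7) / 5.012×10^-9 = 0.151

Ω = 0.151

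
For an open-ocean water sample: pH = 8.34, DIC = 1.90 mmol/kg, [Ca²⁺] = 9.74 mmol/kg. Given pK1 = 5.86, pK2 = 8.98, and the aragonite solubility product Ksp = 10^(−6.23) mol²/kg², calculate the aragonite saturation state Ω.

Ω = 5.84

α₂ = 1 / (1 + [H⁺]/K2 + [H⁺]²/(K1K2)) = 1 / (1 + 10^+0.64 + 10^-1.84)
   = 1 / (1 + 4.3652 + 0.014454) = 1/5.3796 = 0.1859
[CO3²⁻] = α₂ × DIC = 0.1859 × 1.90 = 0.3532 mmol/kg
Ksp = 10^(−6.23) = 5.888×10^-7
Ω = [Ca²⁺][CO3²⁻]/Ksp = (9.74×10^-3)(3.532×10^-4) / 5.888×10^-7 = 5.84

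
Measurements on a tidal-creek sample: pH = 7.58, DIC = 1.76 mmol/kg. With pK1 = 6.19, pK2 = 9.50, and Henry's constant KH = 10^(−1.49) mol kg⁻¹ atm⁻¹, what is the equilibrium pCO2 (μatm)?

pCO2 = 2100 μatm

α₀ = 1 / (1 + K1/[H⁺] + K1K2/[H⁺]²) = 1 / (1 + 10^+1.39 + 10^-0.53)
   = 1 / (1 + 24.547 + 0.29512) = 1/25.842 = 0.03870
[CO2*] = α₀ × DIC = 0.03870 × 1.76 = 0.06811 mmol/kg
pCO2 = [CO2*]/KH = 6.811×10^-5 / 3.236×10^-2 = 2100 μatm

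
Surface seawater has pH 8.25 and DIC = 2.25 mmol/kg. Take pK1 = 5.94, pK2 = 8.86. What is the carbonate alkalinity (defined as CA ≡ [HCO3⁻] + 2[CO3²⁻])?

CA = 2.68 mmol/kg

CA = [HCO3⁻] + 2[CO3²⁻] = (α₁ + 2α₂)·DIC
At pH 8.25: [H⁺]/K1 = 10^-2.31 = 0.0048978, K2/[H⁺] = 10^-0.61 = 0.24547
α₁ = 1/(1 + 0.0048978 + 0.24547) = 1/1.2504 = 0.7998; α₂ = α₁·K2/[H⁺] = 0.1963
α₁ + 2α₂ = 1.1924
CA = 1.1924 × 2.25 = 2.68 mmol/kg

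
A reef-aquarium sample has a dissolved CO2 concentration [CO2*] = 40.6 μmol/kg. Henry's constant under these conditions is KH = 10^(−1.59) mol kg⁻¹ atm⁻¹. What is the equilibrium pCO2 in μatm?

pCO2 = 1580 μatm

KH = 10^(−1.59) = 2.570×10^-2 mol kg⁻¹ atm⁻¹
pCO2 = [CO2*]/KH = 40.6×10^-6 / 2.570×10^-2 = 1.58×10^-3 atm = 1580 μatm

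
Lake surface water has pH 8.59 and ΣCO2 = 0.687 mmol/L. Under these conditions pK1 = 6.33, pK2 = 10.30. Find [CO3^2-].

[CO3²⁻] = 13.1 μmol/L

α₂ = 1 / (1 + [H⁺]/K2 + [H⁺]²/(K1K2)) = 1 / (1 + 10^+1.71 + 10^-0.55)
   = 1 / (1 + 51.286 + 0.28184) = 1/52.568 = 0.01902
[CO3²⁻] = α₂ × DIC = 0.01902 × 0.687 = 0.0131 mmol/L = 13.1 μmol/L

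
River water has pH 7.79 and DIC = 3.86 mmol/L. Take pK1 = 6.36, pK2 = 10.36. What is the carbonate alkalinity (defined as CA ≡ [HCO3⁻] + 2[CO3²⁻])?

CA = [HCO3⁻] + 2[CO3²⁻] = (α₁ + 2α₂)·DIC
At pH 7.79: [H⁺]/K1 = 10^-1.43 = 0.037154, K2/[H⁺] = 10^-2.57 = 0.0026915
α₁ = 1/(1 + 0.037154 + 0.0026915) = 1/1.0398 = 0.9617; α₂ = α₁·K2/[H⁺] = 0.002588
α₁ + 2α₂ = 0.9669
CA = 0.9669 × 3.86 = 3.73 mmol/L

CA = 3.73 mmol/L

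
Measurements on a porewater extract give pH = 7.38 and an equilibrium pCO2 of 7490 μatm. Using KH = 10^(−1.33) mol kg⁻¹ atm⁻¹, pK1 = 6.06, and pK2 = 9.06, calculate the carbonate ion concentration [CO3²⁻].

[CO2*] = KH · pCO2 = 10^(−1.33) × 7490×10^-6 = 3.503×10^-4 mol/kg
α₀ = 1/(1 + K1/[H⁺] + K1K2/[H⁺]²) = 1/(1 + 10^+1.32 + 10^-0.36) = 0.04478
DIC = [CO2*]/α₀ = 3.503×10^-4 / 0.04478 = 7.823 mmol/kg
[CO3²⁻] = α₂·DIC; α₂ = 0.01955, so [CO3²⁻] = 0.01955 × 7.823 = 0.153 mmol/kg

[CO3²⁻] = 0.153 mmol/kg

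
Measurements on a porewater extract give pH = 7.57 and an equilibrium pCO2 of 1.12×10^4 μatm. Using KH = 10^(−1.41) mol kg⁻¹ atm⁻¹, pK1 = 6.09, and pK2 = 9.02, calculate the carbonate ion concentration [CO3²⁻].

[CO2*] = KH · pCO2 = 10^(−1.41) × 1.12×10^4×10^-6 = 4.357×10^-4 mol/kg
α₀ = 1/(1 + K1/[H⁺] + K1K2/[H⁺]²) = 1/(1 + 10^+1.48 + 10^+0.03) = 0.03099
DIC = [CO2*]/α₀ = 4.357×10^-4 / 0.03099 = 14.06 mmol/kg
[CO3²⁻] = α₂·DIC; α₂ = 0.03320, so [CO3²⁻] = 0.03320 × 14.06 = 0.467 mmol/kg

[CO3²⁻] = 0.467 mmol/kg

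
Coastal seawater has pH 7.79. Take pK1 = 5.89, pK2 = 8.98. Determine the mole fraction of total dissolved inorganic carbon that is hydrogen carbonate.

α₁ = 0.928

α₁ = 1 / (1 + [H⁺]/K1 + K2/[H⁺]) = 1 / (1 + 10^-1.90 + 10^-1.19)
   = 1 / (1 + 0.012589 + 0.064565) = 1/1.0772 = 0.9284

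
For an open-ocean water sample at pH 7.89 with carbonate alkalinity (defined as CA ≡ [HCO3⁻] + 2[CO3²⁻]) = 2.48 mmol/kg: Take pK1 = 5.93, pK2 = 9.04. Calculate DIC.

CA = [HCO3⁻] + 2[CO3²⁻] = (α₁ + 2α₂)·DIC
At pH 7.89: [H⁺]/K1 = 10^-1.96 = 0.010965, K2/[H⁺] = 10^-1.15 = 0.070795
α₁ = 1/(1 + 0.010965 + 0.070795) = 1/1.0818 = 0.9244; α₂ = α₁·K2/[H⁺] = 0.06544
α₁ + 2α₂ = 1.0553
DIC = CA / (α₁ + 2α₂) = 2.48 / 1.0553 = 2.35 mmol/kg

DIC = 2.35 mmol/kg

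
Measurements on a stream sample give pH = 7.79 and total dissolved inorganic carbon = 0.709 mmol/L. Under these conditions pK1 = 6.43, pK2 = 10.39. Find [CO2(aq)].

[CO2*] = 0.0296 mmol/L

α₀ = 1 / (1 + K1/[H⁺] + K1K2/[H⁺]²) = 1 / (1 + 10^+1.36 + 10^-1.24)
   = 1 / (1 + 22.909 + 0.057544) = 1/23.966 = 0.04173
[CO2*] = α₀ × DIC = 0.04173 × 0.709 = 0.0296 mmol/L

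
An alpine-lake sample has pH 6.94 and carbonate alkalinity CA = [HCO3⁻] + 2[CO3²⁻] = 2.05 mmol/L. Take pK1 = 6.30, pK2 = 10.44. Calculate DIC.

CA = [HCO3⁻] + 2[CO3²⁻] = (α₁ + 2α₂)·DIC
At pH 6.94: [H⁺]/K1 = 10^-0.64 = 0.22909, K2/[H⁺] = 10^-3.50 = 0.00031623
α₁ = 1/(1 + 0.22909 + 0.00031623) = 1/1.2294 = 0.8134; α₂ = α₁·K2/[H⁺] = 0.0002572
α₁ + 2α₂ = 0.8139
DIC = CA / (α₁ + 2α₂) = 2.05 / 0.8139 = 2.52 mmol/L

DIC = 2.52 mmol/L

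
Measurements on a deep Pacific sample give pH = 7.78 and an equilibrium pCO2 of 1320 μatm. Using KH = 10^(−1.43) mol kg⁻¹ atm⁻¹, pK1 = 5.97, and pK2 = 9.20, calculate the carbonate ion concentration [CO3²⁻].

[CO2*] = KH · pCO2 = 10^(−1.43) × 1320×10^-6 = 4.904×10^-5 mol/kg
α₀ = 1/(1 + K1/[H⁺] + K1K2/[H⁺]²) = 1/(1 + 10^+1.81 + 10^+0.39) = 0.01470
DIC = [CO2*]/α₀ = 4.904×10^-5 / 0.01470 = 3.336 mmol/kg
[CO3²⁻] = α₂·DIC; α₂ = 0.03609, so [CO3²⁻] = 0.03609 × 3.336 = 0.120 mmol/kg

[CO3²⁻] = 0.120 mmol/kg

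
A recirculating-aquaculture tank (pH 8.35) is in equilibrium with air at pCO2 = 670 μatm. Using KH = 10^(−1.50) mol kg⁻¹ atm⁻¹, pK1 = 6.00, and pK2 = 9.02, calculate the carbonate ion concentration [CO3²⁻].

[CO3²⁻] = 1.01 mmol/kg

[CO2*] = KH · pCO2 = 10^(−1.50) × 670×10^-6 = 2.119×10^-5 mol/kg
α₀ = 1/(1 + K1/[H⁺] + K1K2/[H⁺]²) = 1/(1 + 10^+2.35 + 10^+1.68) = 0.003667
DIC = [CO2*]/α₀ = 2.119×10^-5 / 0.003667 = 5.779 mmol/kg
[CO3²⁻] = α₂·DIC; α₂ = 0.1755, so [CO3²⁻] = 0.1755 × 5.779 = 1.01 mmol/kg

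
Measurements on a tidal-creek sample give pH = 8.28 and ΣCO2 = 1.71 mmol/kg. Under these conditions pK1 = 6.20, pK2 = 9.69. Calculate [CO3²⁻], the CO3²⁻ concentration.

α₂ = 1 / (1 + [H⁺]/K2 + [H⁺]²/(K1K2)) = 1 / (1 + 10^+1.41 + 10^-0.67)
   = 1 / (1 + 25.704 + 0.21380) = 1/26.918 = 0.03715
[CO3²⁻] = α₂ × DIC = 0.03715 × 1.71 = 0.0635 mmol/kg

[CO3²⁻] = 0.0635 mmol/kg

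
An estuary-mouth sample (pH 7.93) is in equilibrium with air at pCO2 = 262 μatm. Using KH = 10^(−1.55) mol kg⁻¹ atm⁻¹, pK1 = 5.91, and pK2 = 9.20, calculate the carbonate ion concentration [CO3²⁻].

[CO3²⁻] = 0.0415 mmol/kg

[CO2*] = KH · pCO2 = 10^(−1.55) × 262×10^-6 = 7.384×10^-6 mol/kg
α₀ = 1/(1 + K1/[H⁺] + K1K2/[H⁺]²) = 1/(1 + 10^+2.02 + 10^+0.75) = 0.008982
DIC = [CO2*]/α₀ = 7.384×10^-6 / 0.008982 = 0.8221 mmol/kg
[CO3²⁻] = α₂·DIC; α₂ = 0.05051, so [CO3²⁻] = 0.05051 × 0.8221 = 0.0415 mmol/kg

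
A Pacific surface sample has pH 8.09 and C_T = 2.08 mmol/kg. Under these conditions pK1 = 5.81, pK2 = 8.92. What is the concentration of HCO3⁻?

[HCO3⁻] = 1.80 mmol/kg

α₁ = 1 / (1 + [H⁺]/K1 + K2/[H⁺]) = 1 / (1 + 10^-2.28 + 10^-0.83)
   = 1 / (1 + 0.0052481 + 0.14791) = 1/1.1532 = 0.8672
[HCO3⁻] = α₁ × DIC = 0.8672 × 2.08 = 1.80 mmol/kg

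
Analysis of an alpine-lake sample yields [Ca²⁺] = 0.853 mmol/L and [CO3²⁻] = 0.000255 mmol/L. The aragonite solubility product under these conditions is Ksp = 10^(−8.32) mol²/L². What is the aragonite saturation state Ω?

Ksp = 10^(−8.32) = 4.786×10^-9
Ω = [Ca²⁺][CO3²⁻]/Ksp = (0.853×10^-3)(0.000255×10^-3) / 4.786×10^-9 = 0.0454

Ω = 0.0454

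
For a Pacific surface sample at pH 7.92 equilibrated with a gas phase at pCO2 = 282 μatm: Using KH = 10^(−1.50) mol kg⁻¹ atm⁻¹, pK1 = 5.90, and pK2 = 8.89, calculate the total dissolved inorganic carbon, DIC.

[CO2*] = KH · pCO2 = 10^(−1.50) × 282×10^-6 = 8.918×10^-6 mol/kg
α₀ = 1/(1 + K1/[H⁺] + K1K2/[H⁺]²) = 1/(1 + 10^+2.02 + 10^+1.05) = 0.008552
DIC = [CO2*]/α₀ = 8.918×10^-6 / 0.008552 = 1.04 mmol/kg

DIC = 1.04 mmol/kg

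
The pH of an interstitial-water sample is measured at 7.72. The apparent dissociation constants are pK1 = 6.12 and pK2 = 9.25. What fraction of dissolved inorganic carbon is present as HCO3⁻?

α₁ = 0.948

α₁ = 1 / (1 + [H⁺]/K1 + K2/[H⁺]) = 1 / (1 + 10^-1.60 + 10^-1.53)
   = 1 / (1 + 0.025119 + 0.029512) = 1/1.0546 = 0.9482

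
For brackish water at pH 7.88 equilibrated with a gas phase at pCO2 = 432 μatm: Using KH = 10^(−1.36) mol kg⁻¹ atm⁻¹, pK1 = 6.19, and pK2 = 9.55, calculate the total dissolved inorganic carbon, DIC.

DIC = 0.962 mmol/kg

[CO2*] = KH · pCO2 = 10^(−1.36) × 432×10^-6 = 1.886×10^-5 mol/kg
α₀ = 1/(1 + K1/[H⁺] + K1K2/[H⁺]²) = 1/(1 + 10^+1.69 + 10^+0.02) = 0.01960
DIC = [CO2*]/α₀ = 1.886×10^-5 / 0.01960 = 0.962 mmol/kg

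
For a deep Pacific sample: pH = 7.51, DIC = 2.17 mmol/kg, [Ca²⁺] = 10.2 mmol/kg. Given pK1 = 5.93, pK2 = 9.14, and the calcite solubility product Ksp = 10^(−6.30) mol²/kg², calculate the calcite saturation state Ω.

Ω = 0.986

α₂ = 1 / (1 + [H⁺]/K2 + [H⁺]²/(K1K2)) = 1 / (1 + 10^+1.63 + 10^+0.05)
   = 1 / (1 + 42.658 + 1.1220) = 1/44.780 = 0.02233
[CO3²⁻] = α₂ × DIC = 0.02233 × 2.17 = 0.04846 mmol/kg
Ksp = 10^(−6.30) = 5.012×10^-7
Ω = [Ca²⁺][CO3²⁻]/Ksp = (10.2×10^-3)(4.846×10^-5) / 5.012×10^-7 = 0.986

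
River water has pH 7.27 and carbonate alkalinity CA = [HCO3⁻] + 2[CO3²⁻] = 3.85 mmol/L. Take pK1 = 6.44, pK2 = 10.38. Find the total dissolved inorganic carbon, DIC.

DIC = 4.42 mmol/L

CA = [HCO3⁻] + 2[CO3²⁻] = (α₁ + 2α₂)·DIC
At pH 7.27: [H⁺]/K1 = 10^-0.83 = 0.14791, K2/[H⁺] = 10^-3.11 = 0.00077625
α₁ = 1/(1 + 0.14791 + 0.00077625) = 1/1.1487 = 0.8706; α₂ = α₁·K2/[H⁺] = 0.0006758
α₁ + 2α₂ = 0.8719
DIC = CA / (α₁ + 2α₂) = 3.85 / 0.8719 = 4.42 mmol/L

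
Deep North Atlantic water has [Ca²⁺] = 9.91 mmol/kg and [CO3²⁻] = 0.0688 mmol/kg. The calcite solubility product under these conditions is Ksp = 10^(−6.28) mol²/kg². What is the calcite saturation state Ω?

Ksp = 10^(−6.28) = 5.248×10^-7
Ω = [Ca²⁺][CO3²⁻]/Ksp = (9.91×10^-3)(0.0688×10^-3) / 5.248×10^-7 = 1.30

Ω = 1.30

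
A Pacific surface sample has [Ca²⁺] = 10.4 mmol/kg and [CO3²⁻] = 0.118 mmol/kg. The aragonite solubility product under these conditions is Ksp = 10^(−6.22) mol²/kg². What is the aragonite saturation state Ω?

Ksp = 10^(−6.22) = 6.026×10^-7
Ω = [Ca²⁺][CO3²⁻]/Ksp = (10.4×10^-3)(0.118×10^-3) / 6.026×10^-7 = 2.04

Ω = 2.04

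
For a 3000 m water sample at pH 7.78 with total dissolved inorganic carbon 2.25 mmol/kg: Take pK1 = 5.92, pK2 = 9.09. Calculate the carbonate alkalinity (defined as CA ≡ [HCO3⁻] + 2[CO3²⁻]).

CA = 2.32 mmol/kg

CA = [HCO3⁻] + 2[CO3²⁻] = (α₁ + 2α₂)·DIC
At pH 7.78: [H⁺]/K1 = 10^-1.86 = 0.013804, K2/[H⁺] = 10^-1.31 = 0.048978
α₁ = 1/(1 + 0.013804 + 0.048978) = 1/1.0628 = 0.9409; α₂ = α₁·K2/[H⁺] = 0.04608
α₁ + 2α₂ = 1.0331
CA = 1.0331 × 2.25 = 2.32 mmol/kg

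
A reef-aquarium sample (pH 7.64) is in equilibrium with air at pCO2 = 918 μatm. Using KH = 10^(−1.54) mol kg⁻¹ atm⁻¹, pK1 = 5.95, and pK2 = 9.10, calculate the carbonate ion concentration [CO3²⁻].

[CO2*] = KH · pCO2 = 10^(−1.54) × 918×10^-6 = 2.648×10^-5 mol/kg
α₀ = 1/(1 + K1/[H⁺] + K1K2/[H⁺]²) = 1/(1 + 10^+1.69 + 10^+0.23) = 0.01935
DIC = [CO2*]/α₀ = 2.648×10^-5 / 0.01935 = 1.368 mmol/kg
[CO3²⁻] = α₂·DIC; α₂ = 0.03286, so [CO3²⁻] = 0.03286 × 1.368 = 0.0450 mmol/kg

[CO3²⁻] = 0.0450 mmol/kg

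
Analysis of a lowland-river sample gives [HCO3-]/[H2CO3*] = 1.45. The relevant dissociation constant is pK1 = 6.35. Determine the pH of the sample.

From K1 = [H⁺][HCO3-]/[H2CO3*]:  pH = pK1 + log₁₀([HCO3-]/[H2CO3*])
log₁₀(1.45) = +0.161
pH = 6.35 + (+0.161) = 6.51

pH = 6.51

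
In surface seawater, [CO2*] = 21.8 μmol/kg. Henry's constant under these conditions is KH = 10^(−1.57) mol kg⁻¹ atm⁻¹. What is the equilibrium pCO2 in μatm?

KH = 10^(−1.57) = 2.692×10^-2 mol kg⁻¹ atm⁻¹
pCO2 = [CO2*]/KH = 21.8×10^-6 / 2.692×10^-2 = 8.10×10^-4 atm = 810 μatm

pCO2 = 810 μatm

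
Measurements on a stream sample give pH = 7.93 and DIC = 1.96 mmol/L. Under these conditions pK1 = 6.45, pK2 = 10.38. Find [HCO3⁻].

[HCO3⁻] = 1.89 mmol/L

α₁ = 1 / (1 + [H⁺]/K1 + K2/[H⁺]) = 1 / (1 + 10^-1.48 + 10^-2.45)
   = 1 / (1 + 0.033113 + 0.0035481) = 1/1.0367 = 0.9646
[HCO3⁻] = α₁ × DIC = 0.9646 × 1.96 = 1.89 mmol/L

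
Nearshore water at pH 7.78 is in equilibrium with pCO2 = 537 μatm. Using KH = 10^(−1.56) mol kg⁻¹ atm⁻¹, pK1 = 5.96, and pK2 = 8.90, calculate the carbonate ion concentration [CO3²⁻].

[CO3²⁻] = 0.0741 mmol/kg

[CO2*] = KH · pCO2 = 10^(−1.56) × 537×10^-6 = 1.479×10^-5 mol/kg
α₀ = 1/(1 + K1/[H⁺] + K1K2/[H⁺]²) = 1/(1 + 10^+1.82 + 10^+0.70) = 0.01387
DIC = [CO2*]/α₀ = 1.479×10^-5 / 0.01387 = 1.066 mmol/kg
[CO3²⁻] = α₂·DIC; α₂ = 0.06953, so [CO3²⁻] = 0.06953 × 1.066 = 0.0741 mmol/kg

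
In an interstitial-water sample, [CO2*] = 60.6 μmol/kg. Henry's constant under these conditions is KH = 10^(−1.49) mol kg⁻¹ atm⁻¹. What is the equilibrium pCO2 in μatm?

KH = 10^(−1.49) = 3.236×10^-2 mol kg⁻¹ atm⁻¹
pCO2 = [CO2*]/KH = 60.6×10^-6 / 3.236×10^-2 = 1.87×10^-3 atm = 1870 μatm

pCO2 = 1870 μatm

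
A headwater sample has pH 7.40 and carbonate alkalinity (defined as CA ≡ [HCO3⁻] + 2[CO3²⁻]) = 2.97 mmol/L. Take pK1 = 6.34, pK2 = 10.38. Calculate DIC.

DIC = 3.23 mmol/L

CA = [HCO3⁻] + 2[CO3²⁻] = (α₁ + 2α₂)·DIC
At pH 7.40: [H⁺]/K1 = 10^-1.06 = 0.087096, K2/[H⁺] = 10^-2.98 = 0.0010471
α₁ = 1/(1 + 0.087096 + 0.0010471) = 1/1.0881 = 0.9190; α₂ = α₁·K2/[H⁺] = 0.0009623
α₁ + 2α₂ = 0.9209
DIC = CA / (α₁ + 2α₂) = 2.97 / 0.9209 = 3.23 mmol/L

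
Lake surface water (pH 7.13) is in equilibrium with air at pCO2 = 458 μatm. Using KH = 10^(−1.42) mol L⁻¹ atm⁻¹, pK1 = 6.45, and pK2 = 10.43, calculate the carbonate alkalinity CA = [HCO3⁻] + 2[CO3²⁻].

CA = 0.0834 mmol/L

[CO2*] = KH · pCO2 = 10^(−1.42) × 458×10^-6 = 1.741×10^-5 mol/L
α₀ = 1/(1 + K1/[H⁺] + K1K2/[H⁺]²) = 1/(1 + 10^+0.68 + 10^-2.62) = 0.1728
DIC = [CO2*]/α₀ = 1.741×10^-5 / 0.1728 = 0.1008 mmol/L
CA = (α₁ + 2α₂)·DIC = (0.8268 + 2×0.0004144) × 0.1008 = 0.0834 mmol/L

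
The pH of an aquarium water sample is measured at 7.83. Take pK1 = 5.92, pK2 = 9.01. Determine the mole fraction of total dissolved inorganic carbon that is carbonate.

α₂ = 1 / (1 + [H⁺]/K2 + [H⁺]²/(K1K2)) = 1 / (1 + 10^+1.18 + 10^-0.73)
   = 1 / (1 + 15.136 + 0.18621) = 1/16.322 = 0.06127

α₂ = 0.0613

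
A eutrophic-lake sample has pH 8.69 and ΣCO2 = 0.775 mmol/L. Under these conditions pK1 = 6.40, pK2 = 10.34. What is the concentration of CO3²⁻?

[CO3²⁻] = 16.9 μmol/L

α₂ = 1 / (1 + [H⁺]/K2 + [H⁺]²/(K1K2)) = 1 / (1 + 10^+1.65 + 10^-0.64)
   = 1 / (1 + 44.668 + 0.22909) = 1/45.897 = 0.02179
[CO3²⁻] = α₂ × DIC = 0.02179 × 0.775 = 0.0169 mmol/L = 16.9 μmol/L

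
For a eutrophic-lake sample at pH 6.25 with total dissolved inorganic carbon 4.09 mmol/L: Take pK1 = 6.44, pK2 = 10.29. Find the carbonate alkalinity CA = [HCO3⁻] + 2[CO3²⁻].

CA = 1.60 mmol/L

CA = [HCO3⁻] + 2[CO3²⁻] = (α₁ + 2α₂)·DIC
At pH 6.25: [H⁺]/K1 = 10^0.19 = 1.5488, K2/[H⁺] = 10^-4.04 = 9.1201×10^-5
α₁ = 1/(1 + 1.5488 + 9.1201×10^-5) = 1/2.5489 = 0.3923; α₂ = α₁·K2/[H⁺] = 3.578×10^-5
α₁ + 2α₂ = 0.3924
CA = 0.3924 × 4.09 = 1.60 mmol/L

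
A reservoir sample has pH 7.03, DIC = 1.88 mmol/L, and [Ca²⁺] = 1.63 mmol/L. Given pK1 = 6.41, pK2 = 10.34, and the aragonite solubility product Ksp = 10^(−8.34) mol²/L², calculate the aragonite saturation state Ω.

Ω = 0.265

α₂ = 1 / (1 + [H⁺]/K2 + [H⁺]²/(K1K2)) = 1 / (1 + 10^+3.31 + 10^+2.69)
   = 1 / (1 + 2041.7 + 489.78) = 1/2532.5 = 0.0003949
[CO3²⁻] = α₂ × DIC = 0.0003949 × 1.88 = 0.0007423 mmol/L = 0.7423 μmol/L
Ksp = 10^(−8.34) = 4.571×10^-9
Ω = [Ca²⁺][CO3²⁻]/Ksp = (1.63×10^-3)(7.423×10^-7) / 4.571×10^-9 = 0.265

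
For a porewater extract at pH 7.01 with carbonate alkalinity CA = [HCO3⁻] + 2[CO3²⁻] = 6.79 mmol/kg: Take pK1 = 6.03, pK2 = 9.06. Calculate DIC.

DIC = 7.43 mmol/kg

CA = [HCO3⁻] + 2[CO3²⁻] = (α₁ + 2α₂)·DIC
At pH 7.01: [H⁺]/K1 = 10^-0.98 = 0.10471, K2/[H⁺] = 10^-2.05 = 0.0089125
α₁ = 1/(1 + 0.10471 + 0.0089125) = 1/1.1136 = 0.8980; α₂ = α₁·K2/[H⁺] = 0.008003
α₁ + 2α₂ = 0.9140
DIC = CA / (α₁ + 2α₂) = 6.79 / 0.9140 = 7.43 mmol/kg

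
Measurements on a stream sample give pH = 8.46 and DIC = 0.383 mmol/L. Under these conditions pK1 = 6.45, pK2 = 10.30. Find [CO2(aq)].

[CO2*] = 3.65 μmol/L

α₀ = 1 / (1 + K1/[H⁺] + K1K2/[H⁺]²) = 1 / (1 + 10^+2.01 + 10^+0.17)
   = 1 / (1 + 102.33 + 1.4791) = 1/104.81 = 0.009541
[CO2*] = α₀ × DIC = 0.009541 × 0.383 = 0.00365 mmol/L = 3.65 μmol/L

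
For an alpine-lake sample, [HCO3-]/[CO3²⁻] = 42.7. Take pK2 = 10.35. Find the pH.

pH = 8.72

From K2 = [H⁺][CO3²⁻]/[HCO3-]:  pH = pK2 − log₁₀([HCO3-]/[CO3²⁻])
log₁₀(42.7) = +1.630
pH = 10.35 − (+1.630) = 8.72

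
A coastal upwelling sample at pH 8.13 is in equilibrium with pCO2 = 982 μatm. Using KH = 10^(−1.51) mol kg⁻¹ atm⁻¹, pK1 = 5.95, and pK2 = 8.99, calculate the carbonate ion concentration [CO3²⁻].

[CO3²⁻] = 0.634 mmol/kg

[CO2*] = KH · pCO2 = 10^(−1.51) × 982×10^-6 = 3.035×10^-5 mol/kg
α₀ = 1/(1 + K1/[H⁺] + K1K2/[H⁺]²) = 1/(1 + 10^+2.18 + 10^+1.32) = 0.005772
DIC = [CO2*]/α₀ = 3.035×10^-5 / 0.005772 = 5.258 mmol/kg
[CO3²⁻] = α₂·DIC; α₂ = 0.1206, so [CO3²⁻] = 0.1206 × 5.258 = 0.634 mmol/kg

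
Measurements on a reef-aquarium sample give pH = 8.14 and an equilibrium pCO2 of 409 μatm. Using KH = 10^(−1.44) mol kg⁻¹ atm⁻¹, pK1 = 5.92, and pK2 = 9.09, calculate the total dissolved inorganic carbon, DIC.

[CO2*] = KH · pCO2 = 10^(−1.44) × 409×10^-6 = 1.485×10^-5 mol/kg
α₀ = 1/(1 + K1/[H⁺] + K1K2/[H⁺]²) = 1/(1 + 10^+2.22 + 10^+1.27) = 0.005389
DIC = [CO2*]/α₀ = 1.485×10^-5 / 0.005389 = 2.76 mmol/kg

DIC = 2.76 mmol/kg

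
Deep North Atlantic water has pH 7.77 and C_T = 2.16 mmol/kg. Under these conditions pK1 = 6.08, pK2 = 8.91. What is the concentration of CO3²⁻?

[CO3²⁻] = 0.143 mmol/kg

α₂ = 1 / (1 + [H⁺]/K2 + [H⁺]²/(K1K2)) = 1 / (1 + 10^+1.14 + 10^-0.55)
   = 1 / (1 + 13.804 + 0.28184) = 1/15.086 = 0.06629
[CO3²⁻] = α₂ × DIC = 0.06629 × 2.16 = 0.143 mmol/kg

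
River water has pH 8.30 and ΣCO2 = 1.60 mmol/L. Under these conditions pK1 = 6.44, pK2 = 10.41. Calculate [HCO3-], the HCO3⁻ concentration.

[HCO3⁻] = 1.57 mmol/L

α₁ = 1 / (1 + [H⁺]/K1 + K2/[H⁺]) = 1 / (1 + 10^-1.86 + 10^-2.11)
   = 1 / (1 + 0.013804 + 0.0077625) = 1/1.0216 = 0.9789
[HCO3⁻] = α₁ × DIC = 0.9789 × 1.60 = 1.57 mmol/L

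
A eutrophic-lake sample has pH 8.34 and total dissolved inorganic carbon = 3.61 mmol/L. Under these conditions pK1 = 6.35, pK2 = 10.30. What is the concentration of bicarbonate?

α₁ = 1 / (1 + [H⁺]/K1 + K2/[H⁺]) = 1 / (1 + 10^-1.99 + 10^-1.96)
   = 1 / (1 + 0.010233 + 0.010965) = 1/1.0212 = 0.9792
[HCO3⁻] = α₁ × DIC = 0.9792 × 3.61 = 3.54 mmol/L

[HCO3⁻] = 3.54 mmol/L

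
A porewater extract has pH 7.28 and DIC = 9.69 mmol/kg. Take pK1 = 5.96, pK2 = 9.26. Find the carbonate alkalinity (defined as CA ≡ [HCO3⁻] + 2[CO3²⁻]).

CA = [HCO3⁻] + 2[CO3²⁻] = (α₁ + 2α₂)·DIC
At pH 7.28: [H⁺]/K1 = 10^-1.32 = 0.047863, K2/[H⁺] = 10^-1.98 = 0.010471
α₁ = 1/(1 + 0.047863 + 0.010471) = 1/1.0583 = 0.9449; α₂ = α₁·K2/[H⁺] = 0.009894
α₁ + 2α₂ = 0.9647
CA = 0.9647 × 9.69 = 9.35 mmol/kg

CA = 9.35 mmol/kg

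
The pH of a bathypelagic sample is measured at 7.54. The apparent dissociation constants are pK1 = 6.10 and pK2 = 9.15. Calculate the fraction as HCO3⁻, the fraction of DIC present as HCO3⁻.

α₁ = 0.943

α₁ = 1 / (1 + [H⁺]/K1 + K2/[H⁺]) = 1 / (1 + 10^-1.44 + 10^-1.61)
   = 1 / (1 + 0.036308 + 0.024547) = 1/1.0609 = 0.9426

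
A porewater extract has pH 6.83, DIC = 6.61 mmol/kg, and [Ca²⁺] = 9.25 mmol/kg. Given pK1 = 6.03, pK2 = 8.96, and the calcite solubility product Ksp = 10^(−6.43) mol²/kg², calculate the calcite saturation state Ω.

α₂ = 1 / (1 + [H⁺]/K2 + [H⁺]²/(K1K2)) = 1 / (1 + 10^+2.13 + 10^+1.33)
   = 1 / (1 + 134.90 + 21.380) = 1/157.28 = 0.006358
[CO3²⁻] = α₂ × DIC = 0.006358 × 6.61 = 0.04203 mmol/kg
Ksp = 10^(−6.43) = 3.715×10^-7
Ω = [Ca²⁺][CO3²⁻]/Ksp = (9.25×10^-3)(4.203×10^-5) / 3.715×10^-7 = 1.05

Ω = 1.05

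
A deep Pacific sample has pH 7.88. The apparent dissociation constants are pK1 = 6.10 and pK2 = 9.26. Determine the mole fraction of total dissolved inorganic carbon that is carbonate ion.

α₂ = 1 / (1 + [H⁺]/K2 + [H⁺]²/(K1K2)) = 1 / (1 + 10^+1.38 + 10^-0.40)
   = 1 / (1 + 23.988 + 0.39811) = 1/25.386 = 0.03939

α₂ = 0.0394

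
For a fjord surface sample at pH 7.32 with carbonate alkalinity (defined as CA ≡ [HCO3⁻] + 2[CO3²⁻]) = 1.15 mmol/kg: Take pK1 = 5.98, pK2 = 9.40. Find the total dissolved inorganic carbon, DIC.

CA = [HCO3⁻] + 2[CO3²⁻] = (α₁ + 2α₂)·DIC
At pH 7.32: [H⁺]/K1 = 10^-1.34 = 0.045709, K2/[H⁺] = 10^-2.08 = 0.0083176
α₁ = 1/(1 + 0.045709 + 0.0083176) = 1/1.0540 = 0.9487; α₂ = α₁·K2/[H⁺] = 0.007891
α₁ + 2α₂ = 0.9645
DIC = CA / (α₁ + 2α₂) = 1.15 / 0.9645 = 1.19 mmol/kg

DIC = 1.19 mmol/kg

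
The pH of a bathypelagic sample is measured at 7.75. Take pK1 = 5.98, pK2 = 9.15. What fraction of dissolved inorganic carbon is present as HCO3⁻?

α₁ = 1 / (1 + [H⁺]/K1 + K2/[H⁺]) = 1 / (1 + 10^-1.77 + 10^-1.40)
   = 1 / (1 + 0.016982 + 0.039811) = 1/1.0568 = 0.9463

α₁ = 0.946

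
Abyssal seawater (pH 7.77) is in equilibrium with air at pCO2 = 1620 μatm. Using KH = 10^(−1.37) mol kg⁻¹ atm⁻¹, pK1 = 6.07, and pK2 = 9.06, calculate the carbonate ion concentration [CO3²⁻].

[CO3²⁻] = 0.178 mmol/kg

[CO2*] = KH · pCO2 = 10^(−1.37) × 1620×10^-6 = 6.911×10^-5 mol/kg
α₀ = 1/(1 + K1/[H⁺] + K1K2/[H⁺]²) = 1/(1 + 10^+1.70 + 10^+0.41) = 0.01863
DIC = [CO2*]/α₀ = 6.911×10^-5 / 0.01863 = 3.710 mmol/kg
[CO3²⁻] = α₂·DIC; α₂ = 0.04788, so [CO3²⁻] = 0.04788 × 3.710 = 0.178 mmol/kg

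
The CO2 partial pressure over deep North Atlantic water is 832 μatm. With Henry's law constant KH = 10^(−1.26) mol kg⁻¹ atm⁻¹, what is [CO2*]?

KH = 10^(−1.26) = 5.495×10^-2 mol kg⁻¹ atm⁻¹
[CO2*] = KH · pCO2 = 5.495×10^-2 × 832×10^-6 atm = 4.57×10^-5 mol/kg

[CO2*] = 45.7 μmol/kg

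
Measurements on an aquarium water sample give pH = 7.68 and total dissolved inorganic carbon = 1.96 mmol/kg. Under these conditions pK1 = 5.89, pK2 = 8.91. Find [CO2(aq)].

α₀ = 1 / (1 + K1/[H⁺] + K1K2/[H⁺]²) = 1 / (1 + 10^+1.79 + 10^+0.56)
   = 1 / (1 + 61.660 + 3.6308) = 1/66.290 = 0.01509
[CO2*] = α₀ × DIC = 0.01509 × 1.96 = 0.0296 mmol/kg

[CO2*] = 0.0296 mmol/kg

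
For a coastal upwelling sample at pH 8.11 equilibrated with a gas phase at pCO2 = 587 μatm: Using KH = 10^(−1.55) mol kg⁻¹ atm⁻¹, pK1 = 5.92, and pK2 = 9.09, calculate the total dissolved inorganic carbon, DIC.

[CO2*] = KH · pCO2 = 10^(−1.55) × 587×10^-6 = 1.654×10^-5 mol/kg
α₀ = 1/(1 + K1/[H⁺] + K1K2/[H⁺]²) = 1/(1 + 10^+2.19 + 10^+1.21) = 0.005811
DIC = [CO2*]/α₀ = 1.654×10^-5 / 0.005811 = 2.85 mmol/kg

DIC = 2.85 mmol/kg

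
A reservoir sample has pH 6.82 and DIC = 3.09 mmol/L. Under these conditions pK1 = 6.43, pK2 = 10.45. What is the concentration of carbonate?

[CO3²⁻] = 0.515 μmol/L

α₂ = 1 / (1 + [H⁺]/K2 + [H⁺]²/(K1K2)) = 1 / (1 + 10^+3.63 + 10^+3.24)
   = 1 / (1 + 4265.8 + 1737.8) = 1/6004.6 = 0.0001665
[CO3²⁻] = α₂ × DIC = 0.0001665 × 3.09 = 0.000515 mmol/L = 0.515 μmol/L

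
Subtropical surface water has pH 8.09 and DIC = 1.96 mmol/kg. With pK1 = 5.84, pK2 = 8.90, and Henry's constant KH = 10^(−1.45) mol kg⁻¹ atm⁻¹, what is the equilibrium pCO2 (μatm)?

α₀ = 1 / (1 + K1/[H⁺] + K1K2/[H⁺]²) = 1 / (1 + 10^+2.25 + 10^+1.44)
   = 1 / (1 + 177.83 + 27.542) = 1/206.37 = 0.004846
[CO2*] = α₀ × DIC = 0.004846 × 1.96 = 0.009497 mmol/kg = 9.497 μmol/kg
pCO2 = [CO2*]/KH = 9.497×10^-6 / 3.548×10^-2 = 268 μatm

pCO2 = 268 μatm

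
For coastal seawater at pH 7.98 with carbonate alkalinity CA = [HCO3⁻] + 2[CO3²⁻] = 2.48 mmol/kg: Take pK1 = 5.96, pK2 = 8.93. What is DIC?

DIC = 2.27 mmol/kg

CA = [HCO3⁻] + 2[CO3²⁻] = (α₁ + 2α₂)·DIC
At pH 7.98: [H⁺]/K1 = 10^-2.02 = 0.0095499, K2/[H⁺] = 10^-0.95 = 0.11220
α₁ = 1/(1 + 0.0095499 + 0.11220) = 1/1.1218 = 0.8915; α₂ = α₁·K2/[H⁺] = 0.1000
α₁ + 2α₂ = 1.0915
DIC = CA / (α₁ + 2α₂) = 2.48 / 1.0915 = 2.27 mmol/kg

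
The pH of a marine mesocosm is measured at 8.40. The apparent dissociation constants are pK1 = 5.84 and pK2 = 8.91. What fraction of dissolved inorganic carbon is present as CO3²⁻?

α₂ = 0.236

α₂ = 1 / (1 + [H⁺]/K2 + [H⁺]²/(K1K2)) = 1 / (1 + 10^+0.51 + 10^-2.05)
   = 1 / (1 + 3.2359 + 0.0089125) = 1/4.2448 = 0.2356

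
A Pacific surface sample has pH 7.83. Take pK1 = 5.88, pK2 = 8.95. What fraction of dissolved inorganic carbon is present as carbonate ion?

α₂ = 0.0698

α₂ = 1 / (1 + [H⁺]/K2 + [H⁺]²/(K1K2)) = 1 / (1 + 10^+1.12 + 10^-0.83)
   = 1 / (1 + 13.183 + 0.14791) = 1/14.330 = 0.06978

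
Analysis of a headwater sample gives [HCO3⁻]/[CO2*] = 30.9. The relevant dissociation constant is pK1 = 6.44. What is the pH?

From K1 = [H⁺][HCO3⁻]/[CO2*]:  pH = pK1 + log₁₀([HCO3⁻]/[CO2*])
log₁₀(30.9) = +1.490
pH = 6.44 + (+1.490) = 7.93

pH = 7.93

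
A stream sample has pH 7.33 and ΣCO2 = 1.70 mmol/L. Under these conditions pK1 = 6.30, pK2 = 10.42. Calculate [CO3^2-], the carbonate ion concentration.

[CO3²⁻] = 1.26 μmol/L

α₂ = 1 / (1 + [H⁺]/K2 + [H⁺]²/(K1K2)) = 1 / (1 + 10^+3.09 + 10^+2.06)
   = 1 / (1 + 1230.3 + 114.82) = 1/1346.1 = 0.0007429
[CO3²⁻] = α₂ × DIC = 0.0007429 × 1.70 = 0.00126 mmol/L = 1.26 μmol/L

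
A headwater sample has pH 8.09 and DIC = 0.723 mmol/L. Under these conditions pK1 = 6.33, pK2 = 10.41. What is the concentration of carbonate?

[CO3²⁻] = 3.39 μmol/L

α₂ = 1 / (1 + [H⁺]/K2 + [H⁺]²/(K1K2)) = 1 / (1 + 10^+2.32 + 10^+0.56)
   = 1 / (1 + 208.93 + 3.6308) = 1/213.56 = 0.004683
[CO3²⁻] = α₂ × DIC = 0.004683 × 0.723 = 0.00339 mmol/L = 3.39 μmol/L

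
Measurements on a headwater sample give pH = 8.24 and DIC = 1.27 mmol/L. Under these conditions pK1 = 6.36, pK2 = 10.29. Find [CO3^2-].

α₂ = 1 / (1 + [H⁺]/K2 + [H⁺]²/(K1K2)) = 1 / (1 + 10^+2.05 + 10^+0.17)
   = 1 / (1 + 112.20 + 1.4791) = 1/114.68 = 0.008720
[CO3²⁻] = α₂ × DIC = 0.008720 × 1.27 = 0.0111 mmol/L = 11.1 μmol/L

[CO3²⁻] = 11.1 μmol/L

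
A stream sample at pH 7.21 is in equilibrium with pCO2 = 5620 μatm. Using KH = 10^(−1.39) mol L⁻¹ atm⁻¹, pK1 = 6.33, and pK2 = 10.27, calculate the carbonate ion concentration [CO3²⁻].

[CO3²⁻] = 1.51 μmol/L

[CO2*] = KH · pCO2 = 10^(−1.39) × 5620×10^-6 = 2.289×10^-4 mol/L
α₀ = 1/(1 + K1/[H⁺] + K1K2/[H⁺]²) = 1/(1 + 10^+0.88 + 10^-2.18) = 0.1164
DIC = [CO2*]/α₀ = 2.289×10^-4 / 0.1164 = 1.967 mmol/L
[CO3²⁻] = α₂·DIC; α₂ = 0.0007689, so [CO3²⁻] = 0.0007689 × 1.967 = 0.00151 mmol/L = 1.51 μmol/L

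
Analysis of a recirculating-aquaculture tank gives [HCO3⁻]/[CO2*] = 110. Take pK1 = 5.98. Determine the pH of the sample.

From K1 = [H⁺][HCO3⁻]/[CO2*]:  pH = pK1 + log₁₀([HCO3⁻]/[CO2*])
log₁₀(110) = +2.041
pH = 5.98 + (+2.041) = 8.02

pH = 8.02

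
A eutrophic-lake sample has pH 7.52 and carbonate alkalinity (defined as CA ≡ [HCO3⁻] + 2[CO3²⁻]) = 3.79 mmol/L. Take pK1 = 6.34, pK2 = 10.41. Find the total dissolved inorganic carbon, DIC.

CA = [HCO3⁻] + 2[CO3²⁻] = (α₁ + 2α₂)·DIC
At pH 7.52: [H⁺]/K1 = 10^-1.18 = 0.066069, K2/[H⁺] = 10^-2.89 = 0.0012882
α₁ = 1/(1 + 0.066069 + 0.0012882) = 1/1.0674 = 0.9369; α₂ = α₁·K2/[H⁺] = 0.001207
α₁ + 2α₂ = 0.9393
DIC = CA / (α₁ + 2α₂) = 3.79 / 0.9393 = 4.03 mmol/L

DIC = 4.03 mmol/L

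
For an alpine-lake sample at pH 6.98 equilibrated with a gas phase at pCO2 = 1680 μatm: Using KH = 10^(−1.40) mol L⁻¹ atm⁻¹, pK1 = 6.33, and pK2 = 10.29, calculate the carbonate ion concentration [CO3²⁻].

[CO3²⁻] = 0.146 μmol/L

[CO2*] = KH · pCO2 = 10^(−1.40) × 1680×10^-6 = 6.688×10^-5 mol/L
α₀ = 1/(1 + K1/[H⁺] + K1K2/[H⁺]²) = 1/(1 + 10^+0.65 + 10^-2.66) = 0.1828
DIC = [CO2*]/α₀ = 6.688×10^-5 / 0.1828 = 0.3658 mmol/L
[CO3²⁻] = α₂·DIC; α₂ = 0.0004000, so [CO3²⁻] = 0.0004000 × 0.3658 = 0.000146 mmol/L = 0.146 μmol/L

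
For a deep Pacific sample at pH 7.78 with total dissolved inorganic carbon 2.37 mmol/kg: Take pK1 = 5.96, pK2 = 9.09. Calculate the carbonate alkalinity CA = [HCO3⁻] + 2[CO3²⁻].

CA = [HCO3⁻] + 2[CO3²⁻] = (α₁ + 2α₂)·DIC
At pH 7.78: [H⁺]/K1 = 10^-1.82 = 0.015136, K2/[H⁺] = 10^-1.31 = 0.048978
α₁ = 1/(1 + 0.015136 + 0.048978) = 1/1.0641 = 0.9397; α₂ = α₁·K2/[H⁺] = 0.04603
α₁ + 2α₂ = 1.0318
CA = 1.0318 × 2.37 = 2.45 mmol/kg

CA = 2.45 mmol/kg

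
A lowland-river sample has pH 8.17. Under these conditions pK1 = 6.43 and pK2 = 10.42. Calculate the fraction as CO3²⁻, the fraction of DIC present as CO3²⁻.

α₂ = 1 / (1 + [H⁺]/K2 + [H⁺]²/(K1K2)) = 1 / (1 + 10^+2.25 + 10^+0.51)
   = 1 / (1 + 177.83 + 3.2359) = 1/182.06 = 0.005493

α₂ = 0.00549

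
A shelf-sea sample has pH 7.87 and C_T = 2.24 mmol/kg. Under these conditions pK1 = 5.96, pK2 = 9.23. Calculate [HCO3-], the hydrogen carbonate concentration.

α₁ = 1 / (1 + [H⁺]/K1 + K2/[H⁺]) = 1 / (1 + 10^-1.91 + 10^-1.36)
   = 1 / (1 + 0.012303 + 0.043652) = 1/1.0560 = 0.9470
[HCO3⁻] = α₁ × DIC = 0.9470 × 2.24 = 2.12 mmol/kg

[HCO3⁻] = 2.12 mmol/kg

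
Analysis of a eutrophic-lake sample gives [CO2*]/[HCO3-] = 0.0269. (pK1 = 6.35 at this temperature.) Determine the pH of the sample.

pH = 7.92

From K1 = [H⁺][HCO3-]/[CO2*]:  pH = pK1 − log₁₀([CO2*]/[HCO3-])
log₁₀(0.0269) = -1.570
pH = 6.35 − (-1.570) = 7.92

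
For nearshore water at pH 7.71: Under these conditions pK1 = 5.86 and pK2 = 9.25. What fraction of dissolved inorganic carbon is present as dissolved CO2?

α₀ = 1 / (1 + K1/[H⁺] + K1K2/[H⁺]²) = 1 / (1 + 10^+1.85 + 10^+0.31)
   = 1 / (1 + 70.795 + 2.0417) = 1/73.836 = 0.01354

α₀ = 0.0135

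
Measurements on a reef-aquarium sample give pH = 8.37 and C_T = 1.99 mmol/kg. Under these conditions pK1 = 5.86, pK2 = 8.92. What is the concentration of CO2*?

[CO2*] = 4.79 μmol/kg

α₀ = 1 / (1 + K1/[H⁺] + K1K2/[H⁺]²) = 1 / (1 + 10^+2.51 + 10^+1.96)
   = 1 / (1 + 323.59 + 91.201) = 1/415.79 = 0.002405
[CO2*] = α₀ × DIC = 0.002405 × 1.99 = 0.00479 mmol/kg = 4.79 μmol/kg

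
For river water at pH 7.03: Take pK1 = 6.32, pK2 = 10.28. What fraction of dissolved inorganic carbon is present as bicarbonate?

α₁ = 0.836

α₁ = 1 / (1 + [H⁺]/K1 + K2/[H⁺]) = 1 / (1 + 10^-0.71 + 10^-3.25)
   = 1 / (1 + 0.19498 + 0.00056234) = 1/1.1955 = 0.8364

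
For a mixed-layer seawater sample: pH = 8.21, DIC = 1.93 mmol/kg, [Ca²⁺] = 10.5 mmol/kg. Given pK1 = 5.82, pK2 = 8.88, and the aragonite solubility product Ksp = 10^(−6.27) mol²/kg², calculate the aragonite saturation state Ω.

α₂ = 1 / (1 + [H⁺]/K2 + [H⁺]²/(K1K2)) = 1 / (1 + 10^+0.67 + 10^-1.72)
   = 1 / (1 + 4.6774 + 0.019055) = 1/5.6964 = 0.1755
[CO3²⁻] = α₂ × DIC = 0.1755 × 1.93 = 0.3388 mmol/kg
Ksp = 10^(−6.27) = 5.370×10^-7
Ω = [Ca²⁺][CO3²⁻]/Ksp = (10.5×10^-3)(3.388×10^-4) / 5.370×10^-7 = 6.62

Ω = 6.62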